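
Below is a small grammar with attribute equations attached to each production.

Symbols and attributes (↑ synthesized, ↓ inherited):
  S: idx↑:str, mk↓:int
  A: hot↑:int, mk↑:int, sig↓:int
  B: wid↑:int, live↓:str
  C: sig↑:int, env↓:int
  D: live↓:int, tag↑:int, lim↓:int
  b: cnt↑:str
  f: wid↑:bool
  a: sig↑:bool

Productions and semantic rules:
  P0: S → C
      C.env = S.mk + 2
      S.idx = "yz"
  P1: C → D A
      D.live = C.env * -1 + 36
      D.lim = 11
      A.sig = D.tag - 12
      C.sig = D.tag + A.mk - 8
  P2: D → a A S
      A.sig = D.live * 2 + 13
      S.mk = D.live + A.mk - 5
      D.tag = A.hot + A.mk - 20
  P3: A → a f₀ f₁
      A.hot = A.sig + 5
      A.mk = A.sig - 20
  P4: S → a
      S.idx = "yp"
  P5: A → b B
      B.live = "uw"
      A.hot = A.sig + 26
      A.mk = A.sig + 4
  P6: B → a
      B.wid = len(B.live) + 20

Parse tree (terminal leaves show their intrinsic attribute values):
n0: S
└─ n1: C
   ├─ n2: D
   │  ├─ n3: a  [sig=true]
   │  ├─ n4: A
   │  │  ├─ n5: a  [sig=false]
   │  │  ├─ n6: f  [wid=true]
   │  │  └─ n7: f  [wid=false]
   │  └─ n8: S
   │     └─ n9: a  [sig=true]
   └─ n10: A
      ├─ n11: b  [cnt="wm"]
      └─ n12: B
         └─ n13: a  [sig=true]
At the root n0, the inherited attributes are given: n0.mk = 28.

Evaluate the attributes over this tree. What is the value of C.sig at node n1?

14

1. n0.mk = 28  [given at root]
2. n1.env = 30  [S.mk + 2]
3. n2.live = 6  [C.env * -1 + 36]
4. n2.lim = 11  [11]
5. n3.sig = true  [terminal]
6. n4.sig = 25  [D.live * 2 + 13]
7. n5.sig = false  [terminal]
8. n6.wid = true  [terminal]
9. n7.wid = false  [terminal]
10. n4.hot = 30  [A.sig + 5]
11. n4.mk = 5  [A.sig - 20]
12. n8.mk = 6  [D.live + A.mk - 5]
13. n9.sig = true  [terminal]
14. n8.idx = "yp"  ["yp"]
15. n2.tag = 15  [A.hot + A.mk - 20]
16. n10.sig = 3  [D.tag - 12]
17. n11.cnt = "wm"  [terminal]
18. n12.live = "uw"  ["uw"]
19. n13.sig = true  [terminal]
20. n12.wid = 22  [len(B.live) + 20]
21. n10.hot = 29  [A.sig + 26]
22. n10.mk = 7  [A.sig + 4]
23. n1.sig = 14  [D.tag + A.mk - 8]
24. n0.idx = "yz"  ["yz"]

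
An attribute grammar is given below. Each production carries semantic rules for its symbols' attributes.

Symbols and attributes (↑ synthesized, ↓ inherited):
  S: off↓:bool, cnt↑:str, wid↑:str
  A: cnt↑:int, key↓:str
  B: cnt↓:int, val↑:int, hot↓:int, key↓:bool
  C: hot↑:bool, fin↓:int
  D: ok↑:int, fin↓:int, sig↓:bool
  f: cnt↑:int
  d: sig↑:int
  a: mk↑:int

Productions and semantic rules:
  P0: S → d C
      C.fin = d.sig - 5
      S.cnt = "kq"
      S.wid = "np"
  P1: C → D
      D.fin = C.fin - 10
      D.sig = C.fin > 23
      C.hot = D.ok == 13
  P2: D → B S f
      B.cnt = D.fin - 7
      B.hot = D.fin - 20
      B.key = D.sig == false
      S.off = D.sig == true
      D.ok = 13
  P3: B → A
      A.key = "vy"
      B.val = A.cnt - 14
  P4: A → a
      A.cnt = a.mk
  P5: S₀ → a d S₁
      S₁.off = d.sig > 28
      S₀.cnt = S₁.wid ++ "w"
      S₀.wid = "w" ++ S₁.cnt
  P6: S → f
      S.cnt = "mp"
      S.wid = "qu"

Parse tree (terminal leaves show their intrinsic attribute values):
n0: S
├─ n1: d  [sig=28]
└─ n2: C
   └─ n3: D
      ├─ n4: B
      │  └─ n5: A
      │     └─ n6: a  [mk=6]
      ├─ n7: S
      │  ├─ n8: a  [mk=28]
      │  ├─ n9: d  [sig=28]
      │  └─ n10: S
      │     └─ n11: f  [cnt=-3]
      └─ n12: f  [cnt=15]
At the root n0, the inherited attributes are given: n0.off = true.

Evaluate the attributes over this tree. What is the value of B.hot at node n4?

-7

1. n0.off = true  [given at root]
2. n1.sig = 28  [terminal]
3. n2.fin = 23  [d.sig - 5]
4. n3.fin = 13  [C.fin - 10]
5. n3.sig = false  [C.fin > 23]
6. n4.cnt = 6  [D.fin - 7]
7. n4.hot = -7  [D.fin - 20]
8. n4.key = true  [D.sig == false]
9. n5.key = "vy"  ["vy"]
10. n6.mk = 6  [terminal]
11. n5.cnt = 6  [a.mk]
12. n4.val = -8  [A.cnt - 14]
13. n7.off = false  [D.sig == true]
14. n8.mk = 28  [terminal]
15. n9.sig = 28  [terminal]
16. n10.off = false  [d.sig > 28]
17. n11.cnt = -3  [terminal]
18. n10.cnt = "mp"  ["mp"]
19. n10.wid = "qu"  ["qu"]
20. n7.cnt = "quw"  [S₁.wid ++ "w"]
21. n7.wid = "wmp"  ["w" ++ S₁.cnt]
22. n12.cnt = 15  [terminal]
23. n3.ok = 13  [13]
24. n2.hot = true  [D.ok == 13]
25. n0.cnt = "kq"  ["kq"]
26. n0.wid = "np"  ["np"]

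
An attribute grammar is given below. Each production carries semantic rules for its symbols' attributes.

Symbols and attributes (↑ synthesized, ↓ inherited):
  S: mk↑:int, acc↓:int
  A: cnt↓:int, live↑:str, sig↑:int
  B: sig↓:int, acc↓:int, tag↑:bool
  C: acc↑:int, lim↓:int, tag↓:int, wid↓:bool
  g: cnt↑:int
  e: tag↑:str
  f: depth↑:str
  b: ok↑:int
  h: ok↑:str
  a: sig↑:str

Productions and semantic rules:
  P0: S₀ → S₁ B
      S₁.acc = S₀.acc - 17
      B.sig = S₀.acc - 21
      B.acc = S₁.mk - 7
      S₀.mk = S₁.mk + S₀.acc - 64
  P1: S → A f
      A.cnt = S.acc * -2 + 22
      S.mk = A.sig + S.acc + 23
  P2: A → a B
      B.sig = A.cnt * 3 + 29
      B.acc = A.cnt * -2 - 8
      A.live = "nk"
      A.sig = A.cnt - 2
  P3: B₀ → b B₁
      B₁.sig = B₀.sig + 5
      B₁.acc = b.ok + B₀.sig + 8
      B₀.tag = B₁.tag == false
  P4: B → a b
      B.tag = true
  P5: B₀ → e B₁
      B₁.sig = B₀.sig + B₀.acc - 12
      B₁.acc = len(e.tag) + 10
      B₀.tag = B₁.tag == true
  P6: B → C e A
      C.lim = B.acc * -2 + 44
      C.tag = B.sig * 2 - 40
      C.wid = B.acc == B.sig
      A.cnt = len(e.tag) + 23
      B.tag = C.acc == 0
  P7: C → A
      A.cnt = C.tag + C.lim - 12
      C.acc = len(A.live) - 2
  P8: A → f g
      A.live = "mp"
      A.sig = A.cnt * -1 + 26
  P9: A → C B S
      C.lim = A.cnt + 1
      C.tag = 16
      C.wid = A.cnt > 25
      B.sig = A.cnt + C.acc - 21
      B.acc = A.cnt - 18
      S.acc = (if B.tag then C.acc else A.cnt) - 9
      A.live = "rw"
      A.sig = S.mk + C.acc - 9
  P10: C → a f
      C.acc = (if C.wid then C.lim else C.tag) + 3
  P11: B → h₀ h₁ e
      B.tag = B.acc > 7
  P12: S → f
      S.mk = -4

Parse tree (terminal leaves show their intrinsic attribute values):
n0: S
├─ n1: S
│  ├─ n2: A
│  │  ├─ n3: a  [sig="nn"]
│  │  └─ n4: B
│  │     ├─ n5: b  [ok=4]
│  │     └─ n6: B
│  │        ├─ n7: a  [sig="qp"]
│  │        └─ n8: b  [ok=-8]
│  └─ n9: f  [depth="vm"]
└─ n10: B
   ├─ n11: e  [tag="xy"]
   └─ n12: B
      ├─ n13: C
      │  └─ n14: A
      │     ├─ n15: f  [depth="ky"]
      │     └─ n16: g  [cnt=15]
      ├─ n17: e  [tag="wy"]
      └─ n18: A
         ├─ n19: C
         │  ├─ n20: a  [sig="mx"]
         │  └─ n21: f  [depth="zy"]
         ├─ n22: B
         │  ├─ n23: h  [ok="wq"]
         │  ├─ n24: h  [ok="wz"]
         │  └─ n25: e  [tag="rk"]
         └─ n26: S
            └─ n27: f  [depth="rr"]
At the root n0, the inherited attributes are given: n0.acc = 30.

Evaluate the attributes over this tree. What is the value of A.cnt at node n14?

8

1. n0.acc = 30  [given at root]
2. n1.acc = 13  [S₀.acc - 17]
3. n2.cnt = -4  [S.acc * -2 + 22]
4. n3.sig = "nn"  [terminal]
5. n4.sig = 17  [A.cnt * 3 + 29]
6. n4.acc = 0  [A.cnt * -2 - 8]
7. n5.ok = 4  [terminal]
8. n6.sig = 22  [B₀.sig + 5]
9. n6.acc = 29  [b.ok + B₀.sig + 8]
10. n7.sig = "qp"  [terminal]
11. n8.ok = -8  [terminal]
12. n6.tag = true  [true]
13. n4.tag = false  [B₁.tag == false]
14. n2.live = "nk"  ["nk"]
15. n2.sig = -6  [A.cnt - 2]
16. n9.depth = "vm"  [terminal]
17. n1.mk = 30  [A.sig + S.acc + 23]
18. n10.sig = 9  [S₀.acc - 21]
19. n10.acc = 23  [S₁.mk - 7]
20. n11.tag = "xy"  [terminal]
21. n12.sig = 20  [B₀.sig + B₀.acc - 12]
22. n12.acc = 12  [len(e.tag) + 10]
23. n13.lim = 20  [B.acc * -2 + 44]
24. n13.tag = 0  [B.sig * 2 - 40]
25. n13.wid = false  [B.acc == B.sig]
26. n14.cnt = 8  [C.tag + C.lim - 12]
27. n15.depth = "ky"  [terminal]
28. n16.cnt = 15  [terminal]
29. n14.live = "mp"  ["mp"]
30. n14.sig = 18  [A.cnt * -1 + 26]
31. n13.acc = 0  [len(A.live) - 2]
32. n17.tag = "wy"  [terminal]
33. n18.cnt = 25  [len(e.tag) + 23]
34. n19.lim = 26  [A.cnt + 1]
35. n19.tag = 16  [16]
36. n19.wid = false  [A.cnt > 25]
37. n20.sig = "mx"  [terminal]
38. n21.depth = "zy"  [terminal]
39. n19.acc = 19  [(if C.wid then C.lim else C.tag) + 3]
40. n22.sig = 23  [A.cnt + C.acc - 21]
41. n22.acc = 7  [A.cnt - 18]
42. n23.ok = "wq"  [terminal]
43. n24.ok = "wz"  [terminal]
44. n25.tag = "rk"  [terminal]
45. n22.tag = false  [B.acc > 7]
46. n26.acc = 16  [(if B.tag then C.acc else A.cnt) - 9]
47. n27.depth = "rr"  [terminal]
48. n26.mk = -4  [-4]
49. n18.live = "rw"  ["rw"]
50. n18.sig = 6  [S.mk + C.acc - 9]
51. n12.tag = true  [C.acc == 0]
52. n10.tag = true  [B₁.tag == true]
53. n0.mk = -4  [S₁.mk + S₀.acc - 64]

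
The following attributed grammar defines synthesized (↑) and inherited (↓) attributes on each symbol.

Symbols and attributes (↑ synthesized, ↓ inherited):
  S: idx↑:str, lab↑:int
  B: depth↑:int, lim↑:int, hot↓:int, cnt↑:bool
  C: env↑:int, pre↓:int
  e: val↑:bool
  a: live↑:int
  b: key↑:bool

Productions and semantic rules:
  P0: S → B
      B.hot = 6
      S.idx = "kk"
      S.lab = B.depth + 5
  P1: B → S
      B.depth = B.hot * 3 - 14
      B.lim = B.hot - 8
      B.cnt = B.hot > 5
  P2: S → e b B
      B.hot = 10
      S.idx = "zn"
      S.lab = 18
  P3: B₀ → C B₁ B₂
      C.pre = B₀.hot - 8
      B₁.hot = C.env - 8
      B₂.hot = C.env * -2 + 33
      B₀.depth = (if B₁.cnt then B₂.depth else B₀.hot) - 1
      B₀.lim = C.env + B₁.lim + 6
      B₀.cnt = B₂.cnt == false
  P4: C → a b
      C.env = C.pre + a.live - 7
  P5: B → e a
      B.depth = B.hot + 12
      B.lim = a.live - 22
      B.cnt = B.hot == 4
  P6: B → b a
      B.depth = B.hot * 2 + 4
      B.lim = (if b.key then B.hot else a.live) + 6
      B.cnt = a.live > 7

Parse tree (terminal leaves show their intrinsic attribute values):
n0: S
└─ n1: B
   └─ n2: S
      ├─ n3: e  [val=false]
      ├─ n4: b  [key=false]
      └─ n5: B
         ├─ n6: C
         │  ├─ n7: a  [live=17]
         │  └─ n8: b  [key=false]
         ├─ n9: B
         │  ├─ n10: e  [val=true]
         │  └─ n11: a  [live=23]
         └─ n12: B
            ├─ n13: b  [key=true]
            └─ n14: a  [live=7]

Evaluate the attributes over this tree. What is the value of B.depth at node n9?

16

1. n1.hot = 6  [6]
2. n3.val = false  [terminal]
3. n4.key = false  [terminal]
4. n5.hot = 10  [10]
5. n6.pre = 2  [B₀.hot - 8]
6. n7.live = 17  [terminal]
7. n8.key = false  [terminal]
8. n6.env = 12  [C.pre + a.live - 7]
9. n9.hot = 4  [C.env - 8]
10. n10.val = true  [terminal]
11. n11.live = 23  [terminal]
12. n9.depth = 16  [B.hot + 12]
13. n9.lim = 1  [a.live - 22]
14. n9.cnt = true  [B.hot == 4]
15. n12.hot = 9  [C.env * -2 + 33]
16. n13.key = true  [terminal]
17. n14.live = 7  [terminal]
18. n12.depth = 22  [B.hot * 2 + 4]
19. n12.lim = 15  [(if b.key then B.hot else a.live) + 6]
20. n12.cnt = false  [a.live > 7]
21. n5.depth = 21  [(if B₁.cnt then B₂.depth else B₀.hot) - 1]
22. n5.lim = 19  [C.env + B₁.lim + 6]
23. n5.cnt = true  [B₂.cnt == false]
24. n2.idx = "zn"  ["zn"]
25. n2.lab = 18  [18]
26. n1.depth = 4  [B.hot * 3 - 14]
27. n1.lim = -2  [B.hot - 8]
28. n1.cnt = true  [B.hot > 5]
29. n0.idx = "kk"  ["kk"]
30. n0.lab = 9  [B.depth + 5]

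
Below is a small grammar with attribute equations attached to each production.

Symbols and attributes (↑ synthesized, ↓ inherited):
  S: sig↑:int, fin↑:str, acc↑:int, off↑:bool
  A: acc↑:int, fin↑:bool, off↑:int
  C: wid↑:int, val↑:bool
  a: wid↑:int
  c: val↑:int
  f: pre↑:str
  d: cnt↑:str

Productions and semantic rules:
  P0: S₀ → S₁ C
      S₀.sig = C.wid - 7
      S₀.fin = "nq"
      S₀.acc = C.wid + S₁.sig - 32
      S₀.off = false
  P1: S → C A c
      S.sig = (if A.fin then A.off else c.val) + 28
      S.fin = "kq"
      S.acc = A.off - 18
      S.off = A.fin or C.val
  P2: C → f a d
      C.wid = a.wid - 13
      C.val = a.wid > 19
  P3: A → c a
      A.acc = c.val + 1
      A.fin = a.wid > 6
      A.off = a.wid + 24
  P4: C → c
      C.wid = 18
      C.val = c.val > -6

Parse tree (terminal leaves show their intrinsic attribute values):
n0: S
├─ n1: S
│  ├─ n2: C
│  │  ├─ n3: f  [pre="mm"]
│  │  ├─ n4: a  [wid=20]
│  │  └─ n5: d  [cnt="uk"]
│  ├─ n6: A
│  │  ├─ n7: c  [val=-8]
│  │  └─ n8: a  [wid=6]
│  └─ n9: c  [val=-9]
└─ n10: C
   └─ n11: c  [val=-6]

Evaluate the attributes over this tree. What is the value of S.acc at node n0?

5

1. n3.pre = "mm"  [terminal]
2. n4.wid = 20  [terminal]
3. n5.cnt = "uk"  [terminal]
4. n2.wid = 7  [a.wid - 13]
5. n2.val = true  [a.wid > 19]
6. n7.val = -8  [terminal]
7. n8.wid = 6  [terminal]
8. n6.acc = -7  [c.val + 1]
9. n6.fin = false  [a.wid > 6]
10. n6.off = 30  [a.wid + 24]
11. n9.val = -9  [terminal]
12. n1.sig = 19  [(if A.fin then A.off else c.val) + 28]
13. n1.fin = "kq"  ["kq"]
14. n1.acc = 12  [A.off - 18]
15. n1.off = true  [A.fin or C.val]
16. n11.val = -6  [terminal]
17. n10.wid = 18  [18]
18. n10.val = false  [c.val > -6]
19. n0.sig = 11  [C.wid - 7]
20. n0.fin = "nq"  ["nq"]
21. n0.acc = 5  [C.wid + S₁.sig - 32]
22. n0.off = false  [false]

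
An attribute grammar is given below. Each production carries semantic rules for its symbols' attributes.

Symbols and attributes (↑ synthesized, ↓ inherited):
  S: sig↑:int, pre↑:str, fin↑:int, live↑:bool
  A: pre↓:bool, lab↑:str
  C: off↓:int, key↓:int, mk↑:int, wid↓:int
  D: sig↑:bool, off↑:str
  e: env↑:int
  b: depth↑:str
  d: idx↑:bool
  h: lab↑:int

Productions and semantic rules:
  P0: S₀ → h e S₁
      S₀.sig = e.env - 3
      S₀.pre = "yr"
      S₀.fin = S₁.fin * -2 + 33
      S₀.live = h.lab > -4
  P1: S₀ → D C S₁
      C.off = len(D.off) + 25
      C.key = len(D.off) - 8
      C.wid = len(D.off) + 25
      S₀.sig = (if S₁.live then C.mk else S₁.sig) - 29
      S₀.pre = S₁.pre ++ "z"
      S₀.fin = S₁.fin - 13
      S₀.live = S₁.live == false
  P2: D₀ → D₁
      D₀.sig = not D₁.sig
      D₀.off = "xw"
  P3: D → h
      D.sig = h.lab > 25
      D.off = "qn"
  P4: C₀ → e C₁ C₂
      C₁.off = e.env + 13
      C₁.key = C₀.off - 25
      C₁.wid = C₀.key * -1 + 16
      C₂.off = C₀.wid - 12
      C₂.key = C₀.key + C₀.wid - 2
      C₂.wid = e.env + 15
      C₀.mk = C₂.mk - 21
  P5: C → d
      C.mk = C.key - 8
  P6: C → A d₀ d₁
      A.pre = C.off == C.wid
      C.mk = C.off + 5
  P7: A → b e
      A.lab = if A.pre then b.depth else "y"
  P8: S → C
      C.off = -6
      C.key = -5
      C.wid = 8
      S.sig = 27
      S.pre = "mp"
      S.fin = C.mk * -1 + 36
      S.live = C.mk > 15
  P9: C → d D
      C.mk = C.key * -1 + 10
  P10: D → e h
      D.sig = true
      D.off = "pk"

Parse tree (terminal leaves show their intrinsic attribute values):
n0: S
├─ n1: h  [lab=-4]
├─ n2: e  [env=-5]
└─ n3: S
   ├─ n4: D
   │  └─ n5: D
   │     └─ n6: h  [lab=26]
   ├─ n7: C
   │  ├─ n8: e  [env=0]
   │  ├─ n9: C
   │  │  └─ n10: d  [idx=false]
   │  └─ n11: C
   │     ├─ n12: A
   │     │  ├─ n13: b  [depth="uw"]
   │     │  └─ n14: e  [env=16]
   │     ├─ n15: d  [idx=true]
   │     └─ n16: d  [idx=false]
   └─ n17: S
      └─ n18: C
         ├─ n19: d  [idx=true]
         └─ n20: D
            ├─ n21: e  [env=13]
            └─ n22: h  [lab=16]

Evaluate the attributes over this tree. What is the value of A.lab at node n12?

1. n1.lab = -4  [terminal]
2. n2.env = -5  [terminal]
3. n6.lab = 26  [terminal]
4. n5.sig = true  [h.lab > 25]
5. n5.off = "qn"  ["qn"]
6. n4.sig = false  [not D₁.sig]
7. n4.off = "xw"  ["xw"]
8. n7.off = 27  [len(D.off) + 25]
9. n7.key = -6  [len(D.off) - 8]
10. n7.wid = 27  [len(D.off) + 25]
11. n8.env = 0  [terminal]
12. n9.off = 13  [e.env + 13]
13. n9.key = 2  [C₀.off - 25]
14. n9.wid = 22  [C₀.key * -1 + 16]
15. n10.idx = false  [terminal]
16. n9.mk = -6  [C.key - 8]
17. n11.off = 15  [C₀.wid - 12]
18. n11.key = 19  [C₀.key + C₀.wid - 2]
19. n11.wid = 15  [e.env + 15]
20. n12.pre = true  [C.off == C.wid]
21. n13.depth = "uw"  [terminal]
22. n14.env = 16  [terminal]
23. n12.lab = "uw"  [if A.pre then b.depth else "y"]
24. n15.idx = true  [terminal]
25. n16.idx = false  [terminal]
26. n11.mk = 20  [C.off + 5]
27. n7.mk = -1  [C₂.mk - 21]
28. n18.off = -6  [-6]
29. n18.key = -5  [-5]
30. n18.wid = 8  [8]
31. n19.idx = true  [terminal]
32. n21.env = 13  [terminal]
33. n22.lab = 16  [terminal]
34. n20.sig = true  [true]
35. n20.off = "pk"  ["pk"]
36. n18.mk = 15  [C.key * -1 + 10]
37. n17.sig = 27  [27]
38. n17.pre = "mp"  ["mp"]
39. n17.fin = 21  [C.mk * -1 + 36]
40. n17.live = false  [C.mk > 15]
41. n3.sig = -2  [(if S₁.live then C.mk else S₁.sig) - 29]
42. n3.pre = "mpz"  [S₁.pre ++ "z"]
43. n3.fin = 8  [S₁.fin - 13]
44. n3.live = true  [S₁.live == false]
45. n0.sig = -8  [e.env - 3]
46. n0.pre = "yr"  ["yr"]
47. n0.fin = 17  [S₁.fin * -2 + 33]
48. n0.live = false  [h.lab > -4]

"uw"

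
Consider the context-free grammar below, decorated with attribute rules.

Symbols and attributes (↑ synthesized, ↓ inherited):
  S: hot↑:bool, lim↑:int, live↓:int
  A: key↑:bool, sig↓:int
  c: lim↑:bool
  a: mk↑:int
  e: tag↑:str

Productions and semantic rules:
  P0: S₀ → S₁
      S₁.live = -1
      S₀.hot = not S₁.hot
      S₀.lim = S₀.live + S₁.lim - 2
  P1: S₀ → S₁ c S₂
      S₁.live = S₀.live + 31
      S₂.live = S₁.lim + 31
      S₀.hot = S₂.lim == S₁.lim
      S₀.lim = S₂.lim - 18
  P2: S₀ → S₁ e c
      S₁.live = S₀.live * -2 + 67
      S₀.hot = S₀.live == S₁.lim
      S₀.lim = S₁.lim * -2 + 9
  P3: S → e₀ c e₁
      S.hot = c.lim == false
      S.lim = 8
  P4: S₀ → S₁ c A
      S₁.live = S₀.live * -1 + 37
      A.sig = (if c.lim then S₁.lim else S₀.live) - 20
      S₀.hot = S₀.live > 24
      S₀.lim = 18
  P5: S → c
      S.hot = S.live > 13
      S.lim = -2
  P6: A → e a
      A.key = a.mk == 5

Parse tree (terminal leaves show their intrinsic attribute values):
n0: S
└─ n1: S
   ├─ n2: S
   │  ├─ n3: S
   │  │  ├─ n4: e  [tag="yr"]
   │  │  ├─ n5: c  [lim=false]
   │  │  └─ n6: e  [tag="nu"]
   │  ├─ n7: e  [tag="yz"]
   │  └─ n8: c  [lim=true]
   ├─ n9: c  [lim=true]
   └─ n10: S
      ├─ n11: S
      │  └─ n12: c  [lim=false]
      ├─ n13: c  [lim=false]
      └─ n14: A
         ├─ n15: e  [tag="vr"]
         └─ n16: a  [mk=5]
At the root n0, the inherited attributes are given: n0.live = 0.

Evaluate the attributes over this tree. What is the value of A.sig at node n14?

4

1. n0.live = 0  [given at root]
2. n1.live = -1  [-1]
3. n2.live = 30  [S₀.live + 31]
4. n3.live = 7  [S₀.live * -2 + 67]
5. n4.tag = "yr"  [terminal]
6. n5.lim = false  [terminal]
7. n6.tag = "nu"  [terminal]
8. n3.hot = true  [c.lim == false]
9. n3.lim = 8  [8]
10. n7.tag = "yz"  [terminal]
11. n8.lim = true  [terminal]
12. n2.hot = false  [S₀.live == S₁.lim]
13. n2.lim = -7  [S₁.lim * -2 + 9]
14. n9.lim = true  [terminal]
15. n10.live = 24  [S₁.lim + 31]
16. n11.live = 13  [S₀.live * -1 + 37]
17. n12.lim = false  [terminal]
18. n11.hot = false  [S.live > 13]
19. n11.lim = -2  [-2]
20. n13.lim = false  [terminal]
21. n14.sig = 4  [(if c.lim then S₁.lim else S₀.live) - 20]
22. n15.tag = "vr"  [terminal]
23. n16.mk = 5  [terminal]
24. n14.key = true  [a.mk == 5]
25. n10.hot = false  [S₀.live > 24]
26. n10.lim = 18  [18]
27. n1.hot = false  [S₂.lim == S₁.lim]
28. n1.lim = 0  [S₂.lim - 18]
29. n0.hot = true  [not S₁.hot]
30. n0.lim = -2  [S₀.live + S₁.lim - 2]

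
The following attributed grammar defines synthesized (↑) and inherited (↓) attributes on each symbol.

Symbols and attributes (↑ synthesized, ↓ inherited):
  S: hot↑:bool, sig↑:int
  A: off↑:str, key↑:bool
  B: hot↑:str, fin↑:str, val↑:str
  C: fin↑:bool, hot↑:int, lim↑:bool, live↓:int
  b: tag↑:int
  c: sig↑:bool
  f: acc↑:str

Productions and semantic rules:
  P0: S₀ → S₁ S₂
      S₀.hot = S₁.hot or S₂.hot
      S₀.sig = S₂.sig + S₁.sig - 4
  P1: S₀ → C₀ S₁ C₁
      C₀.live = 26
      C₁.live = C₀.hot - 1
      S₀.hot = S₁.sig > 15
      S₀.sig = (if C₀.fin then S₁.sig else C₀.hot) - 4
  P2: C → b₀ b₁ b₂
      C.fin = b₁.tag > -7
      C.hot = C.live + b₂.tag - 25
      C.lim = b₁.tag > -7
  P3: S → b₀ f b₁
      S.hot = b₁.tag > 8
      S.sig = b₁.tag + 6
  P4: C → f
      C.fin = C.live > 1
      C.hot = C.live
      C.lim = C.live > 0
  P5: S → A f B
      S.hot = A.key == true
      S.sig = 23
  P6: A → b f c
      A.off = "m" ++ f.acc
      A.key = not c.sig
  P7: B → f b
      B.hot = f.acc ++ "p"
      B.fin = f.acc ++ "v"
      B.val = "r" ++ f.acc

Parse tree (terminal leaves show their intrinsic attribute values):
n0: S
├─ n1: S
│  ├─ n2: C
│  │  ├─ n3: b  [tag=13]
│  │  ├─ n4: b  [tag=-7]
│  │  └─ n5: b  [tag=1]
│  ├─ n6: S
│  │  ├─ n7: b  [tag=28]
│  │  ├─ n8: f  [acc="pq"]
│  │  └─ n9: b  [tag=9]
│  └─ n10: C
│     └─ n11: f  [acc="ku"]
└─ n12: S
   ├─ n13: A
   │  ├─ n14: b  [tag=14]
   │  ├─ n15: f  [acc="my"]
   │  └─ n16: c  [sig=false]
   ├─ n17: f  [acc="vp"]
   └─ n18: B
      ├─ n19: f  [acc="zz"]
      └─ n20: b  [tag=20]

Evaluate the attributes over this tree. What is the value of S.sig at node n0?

17

1. n2.live = 26  [26]
2. n3.tag = 13  [terminal]
3. n4.tag = -7  [terminal]
4. n5.tag = 1  [terminal]
5. n2.fin = false  [b₁.tag > -7]
6. n2.hot = 2  [C.live + b₂.tag - 25]
7. n2.lim = false  [b₁.tag > -7]
8. n7.tag = 28  [terminal]
9. n8.acc = "pq"  [terminal]
10. n9.tag = 9  [terminal]
11. n6.hot = true  [b₁.tag > 8]
12. n6.sig = 15  [b₁.tag + 6]
13. n10.live = 1  [C₀.hot - 1]
14. n11.acc = "ku"  [terminal]
15. n10.fin = false  [C.live > 1]
16. n10.hot = 1  [C.live]
17. n10.lim = true  [C.live > 0]
18. n1.hot = false  [S₁.sig > 15]
19. n1.sig = -2  [(if C₀.fin then S₁.sig else C₀.hot) - 4]
20. n14.tag = 14  [terminal]
21. n15.acc = "my"  [terminal]
22. n16.sig = false  [terminal]
23. n13.off = "mmy"  ["m" ++ f.acc]
24. n13.key = true  [not c.sig]
25. n17.acc = "vp"  [terminal]
26. n19.acc = "zz"  [terminal]
27. n20.tag = 20  [terminal]
28. n18.hot = "zzp"  [f.acc ++ "p"]
29. n18.fin = "zzv"  [f.acc ++ "v"]
30. n18.val = "rzz"  ["r" ++ f.acc]
31. n12.hot = true  [A.key == true]
32. n12.sig = 23  [23]
33. n0.hot = true  [S₁.hot or S₂.hot]
34. n0.sig = 17  [S₂.sig + S₁.sig - 4]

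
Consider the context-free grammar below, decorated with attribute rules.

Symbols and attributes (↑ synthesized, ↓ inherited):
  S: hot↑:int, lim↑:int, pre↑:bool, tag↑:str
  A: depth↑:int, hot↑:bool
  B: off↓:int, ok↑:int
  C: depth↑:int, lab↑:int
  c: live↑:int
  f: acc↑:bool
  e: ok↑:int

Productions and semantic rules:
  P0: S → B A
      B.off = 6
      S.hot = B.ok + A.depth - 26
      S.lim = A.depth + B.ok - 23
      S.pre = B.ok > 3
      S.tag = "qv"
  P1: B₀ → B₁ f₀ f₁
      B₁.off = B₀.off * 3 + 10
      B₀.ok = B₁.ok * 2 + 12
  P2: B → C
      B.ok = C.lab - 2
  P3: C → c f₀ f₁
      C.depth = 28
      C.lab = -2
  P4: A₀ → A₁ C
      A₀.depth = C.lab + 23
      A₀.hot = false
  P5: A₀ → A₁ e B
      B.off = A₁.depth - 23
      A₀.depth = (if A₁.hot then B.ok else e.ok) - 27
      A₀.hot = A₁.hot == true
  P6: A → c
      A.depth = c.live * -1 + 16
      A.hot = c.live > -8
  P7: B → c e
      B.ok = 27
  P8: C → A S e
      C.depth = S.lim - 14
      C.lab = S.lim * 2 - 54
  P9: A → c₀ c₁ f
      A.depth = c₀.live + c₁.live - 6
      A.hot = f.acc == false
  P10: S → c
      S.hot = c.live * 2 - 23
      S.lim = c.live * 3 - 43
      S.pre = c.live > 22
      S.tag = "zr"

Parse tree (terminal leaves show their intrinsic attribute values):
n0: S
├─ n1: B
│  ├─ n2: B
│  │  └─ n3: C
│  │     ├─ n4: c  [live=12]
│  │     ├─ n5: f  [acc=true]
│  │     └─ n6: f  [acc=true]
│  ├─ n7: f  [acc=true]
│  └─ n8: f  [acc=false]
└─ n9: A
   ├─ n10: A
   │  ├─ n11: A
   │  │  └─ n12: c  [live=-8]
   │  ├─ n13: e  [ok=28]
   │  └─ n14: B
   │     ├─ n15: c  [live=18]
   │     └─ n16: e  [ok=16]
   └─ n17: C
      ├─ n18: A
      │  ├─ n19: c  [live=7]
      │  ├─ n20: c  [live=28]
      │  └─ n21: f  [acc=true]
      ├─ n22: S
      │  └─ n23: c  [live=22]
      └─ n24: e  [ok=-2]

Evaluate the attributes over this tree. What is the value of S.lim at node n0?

-4

1. n1.off = 6  [6]
2. n2.off = 28  [B₀.off * 3 + 10]
3. n4.live = 12  [terminal]
4. n5.acc = true  [terminal]
5. n6.acc = true  [terminal]
6. n3.depth = 28  [28]
7. n3.lab = -2  [-2]
8. n2.ok = -4  [C.lab - 2]
9. n7.acc = true  [terminal]
10. n8.acc = false  [terminal]
11. n1.ok = 4  [B₁.ok * 2 + 12]
12. n12.live = -8  [terminal]
13. n11.depth = 24  [c.live * -1 + 16]
14. n11.hot = false  [c.live > -8]
15. n13.ok = 28  [terminal]
16. n14.off = 1  [A₁.depth - 23]
17. n15.live = 18  [terminal]
18. n16.ok = 16  [terminal]
19. n14.ok = 27  [27]
20. n10.depth = 1  [(if A₁.hot then B.ok else e.ok) - 27]
21. n10.hot = false  [A₁.hot == true]
22. n19.live = 7  [terminal]
23. n20.live = 28  [terminal]
24. n21.acc = true  [terminal]
25. n18.depth = 29  [c₀.live + c₁.live - 6]
26. n18.hot = false  [f.acc == false]
27. n23.live = 22  [terminal]
28. n22.hot = 21  [c.live * 2 - 23]
29. n22.lim = 23  [c.live * 3 - 43]
30. n22.pre = false  [c.live > 22]
31. n22.tag = "zr"  ["zr"]
32. n24.ok = -2  [terminal]
33. n17.depth = 9  [S.lim - 14]
34. n17.lab = -8  [S.lim * 2 - 54]
35. n9.depth = 15  [C.lab + 23]
36. n9.hot = false  [false]
37. n0.hot = -7  [B.ok + A.depth - 26]
38. n0.lim = -4  [A.depth + B.ok - 23]
39. n0.pre = true  [B.ok > 3]
40. n0.tag = "qv"  ["qv"]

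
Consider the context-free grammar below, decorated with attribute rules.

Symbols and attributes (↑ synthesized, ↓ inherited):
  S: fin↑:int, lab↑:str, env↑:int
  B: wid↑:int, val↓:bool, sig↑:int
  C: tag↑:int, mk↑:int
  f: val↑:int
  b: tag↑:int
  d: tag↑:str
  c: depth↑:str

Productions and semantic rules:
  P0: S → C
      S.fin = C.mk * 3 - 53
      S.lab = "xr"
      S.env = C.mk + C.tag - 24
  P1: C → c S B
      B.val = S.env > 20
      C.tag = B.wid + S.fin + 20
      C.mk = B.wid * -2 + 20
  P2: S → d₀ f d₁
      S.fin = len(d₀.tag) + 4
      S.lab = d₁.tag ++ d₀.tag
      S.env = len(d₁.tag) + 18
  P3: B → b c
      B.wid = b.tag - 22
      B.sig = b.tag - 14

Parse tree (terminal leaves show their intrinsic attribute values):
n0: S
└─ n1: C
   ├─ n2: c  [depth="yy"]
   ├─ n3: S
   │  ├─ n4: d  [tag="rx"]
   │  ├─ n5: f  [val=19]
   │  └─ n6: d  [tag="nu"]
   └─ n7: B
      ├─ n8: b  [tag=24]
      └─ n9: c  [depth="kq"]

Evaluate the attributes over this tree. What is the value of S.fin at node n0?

-5

1. n2.depth = "yy"  [terminal]
2. n4.tag = "rx"  [terminal]
3. n5.val = 19  [terminal]
4. n6.tag = "nu"  [terminal]
5. n3.fin = 6  [len(d₀.tag) + 4]
6. n3.lab = "nurx"  [d₁.tag ++ d₀.tag]
7. n3.env = 20  [len(d₁.tag) + 18]
8. n7.val = false  [S.env > 20]
9. n8.tag = 24  [terminal]
10. n9.depth = "kq"  [terminal]
11. n7.wid = 2  [b.tag - 22]
12. n7.sig = 10  [b.tag - 14]
13. n1.tag = 28  [B.wid + S.fin + 20]
14. n1.mk = 16  [B.wid * -2 + 20]
15. n0.fin = -5  [C.mk * 3 - 53]
16. n0.lab = "xr"  ["xr"]
17. n0.env = 20  [C.mk + C.tag - 24]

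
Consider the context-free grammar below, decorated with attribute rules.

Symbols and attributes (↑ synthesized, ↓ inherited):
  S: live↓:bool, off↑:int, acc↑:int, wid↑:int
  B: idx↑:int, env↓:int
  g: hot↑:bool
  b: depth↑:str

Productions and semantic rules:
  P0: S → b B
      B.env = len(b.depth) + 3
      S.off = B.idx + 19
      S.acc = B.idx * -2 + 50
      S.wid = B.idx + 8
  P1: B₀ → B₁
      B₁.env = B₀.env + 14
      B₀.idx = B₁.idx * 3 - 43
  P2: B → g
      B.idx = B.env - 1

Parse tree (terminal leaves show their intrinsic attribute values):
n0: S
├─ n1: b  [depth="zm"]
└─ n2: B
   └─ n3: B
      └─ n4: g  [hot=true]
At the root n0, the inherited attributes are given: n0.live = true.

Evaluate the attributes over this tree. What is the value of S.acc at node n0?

1. n0.live = true  [given at root]
2. n1.depth = "zm"  [terminal]
3. n2.env = 5  [len(b.depth) + 3]
4. n3.env = 19  [B₀.env + 14]
5. n4.hot = true  [terminal]
6. n3.idx = 18  [B.env - 1]
7. n2.idx = 11  [B₁.idx * 3 - 43]
8. n0.off = 30  [B.idx + 19]
9. n0.acc = 28  [B.idx * -2 + 50]
10. n0.wid = 19  [B.idx + 8]

28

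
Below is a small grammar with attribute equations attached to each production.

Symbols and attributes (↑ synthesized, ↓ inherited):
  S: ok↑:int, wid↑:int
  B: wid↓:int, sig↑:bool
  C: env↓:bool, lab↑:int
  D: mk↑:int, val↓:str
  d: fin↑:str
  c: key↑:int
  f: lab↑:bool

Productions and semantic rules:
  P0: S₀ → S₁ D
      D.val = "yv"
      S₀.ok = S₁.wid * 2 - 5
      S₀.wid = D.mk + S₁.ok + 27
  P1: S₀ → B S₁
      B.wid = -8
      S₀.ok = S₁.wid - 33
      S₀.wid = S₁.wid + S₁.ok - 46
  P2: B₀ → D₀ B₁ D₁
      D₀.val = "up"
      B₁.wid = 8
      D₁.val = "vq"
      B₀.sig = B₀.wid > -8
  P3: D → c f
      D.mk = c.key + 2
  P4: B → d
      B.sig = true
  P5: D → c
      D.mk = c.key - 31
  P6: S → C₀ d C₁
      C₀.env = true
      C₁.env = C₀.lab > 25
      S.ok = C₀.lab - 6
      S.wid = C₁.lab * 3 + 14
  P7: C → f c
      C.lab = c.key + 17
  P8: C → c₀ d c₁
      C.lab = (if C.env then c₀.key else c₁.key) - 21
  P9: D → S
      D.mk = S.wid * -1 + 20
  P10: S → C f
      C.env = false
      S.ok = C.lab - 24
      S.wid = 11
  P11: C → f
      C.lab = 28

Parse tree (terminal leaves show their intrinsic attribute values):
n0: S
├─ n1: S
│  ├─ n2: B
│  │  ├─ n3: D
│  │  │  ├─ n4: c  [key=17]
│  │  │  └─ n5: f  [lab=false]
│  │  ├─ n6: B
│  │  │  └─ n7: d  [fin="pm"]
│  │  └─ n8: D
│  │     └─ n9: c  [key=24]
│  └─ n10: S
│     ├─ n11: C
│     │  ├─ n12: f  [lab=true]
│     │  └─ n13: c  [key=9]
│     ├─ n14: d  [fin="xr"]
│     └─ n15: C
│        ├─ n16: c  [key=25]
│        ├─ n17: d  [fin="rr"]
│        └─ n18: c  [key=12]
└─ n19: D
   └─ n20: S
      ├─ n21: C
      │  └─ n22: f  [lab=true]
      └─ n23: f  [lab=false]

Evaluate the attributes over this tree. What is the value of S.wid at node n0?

1. n2.wid = -8  [-8]
2. n3.val = "up"  ["up"]
3. n4.key = 17  [terminal]
4. n5.lab = false  [terminal]
5. n3.mk = 19  [c.key + 2]
6. n6.wid = 8  [8]
7. n7.fin = "pm"  [terminal]
8. n6.sig = true  [true]
9. n8.val = "vq"  ["vq"]
10. n9.key = 24  [terminal]
11. n8.mk = -7  [c.key - 31]
12. n2.sig = false  [B₀.wid > -8]
13. n11.env = true  [true]
14. n12.lab = true  [terminal]
15. n13.key = 9  [terminal]
16. n11.lab = 26  [c.key + 17]
17. n14.fin = "xr"  [terminal]
18. n15.env = true  [C₀.lab > 25]
19. n16.key = 25  [terminal]
20. n17.fin = "rr"  [terminal]
21. n18.key = 12  [terminal]
22. n15.lab = 4  [(if C.env then c₀.key else c₁.key) - 21]
23. n10.ok = 20  [C₀.lab - 6]
24. n10.wid = 26  [C₁.lab * 3 + 14]
25. n1.ok = -7  [S₁.wid - 33]
26. n1.wid = 0  [S₁.wid + S₁.ok - 46]
27. n19.val = "yv"  ["yv"]
28. n21.env = false  [false]
29. n22.lab = true  [terminal]
30. n21.lab = 28  [28]
31. n23.lab = false  [terminal]
32. n20.ok = 4  [C.lab - 24]
33. n20.wid = 11  [11]
34. n19.mk = 9  [S.wid * -1 + 20]
35. n0.ok = -5  [S₁.wid * 2 - 5]
36. n0.wid = 29  [D.mk + S₁.ok + 27]

29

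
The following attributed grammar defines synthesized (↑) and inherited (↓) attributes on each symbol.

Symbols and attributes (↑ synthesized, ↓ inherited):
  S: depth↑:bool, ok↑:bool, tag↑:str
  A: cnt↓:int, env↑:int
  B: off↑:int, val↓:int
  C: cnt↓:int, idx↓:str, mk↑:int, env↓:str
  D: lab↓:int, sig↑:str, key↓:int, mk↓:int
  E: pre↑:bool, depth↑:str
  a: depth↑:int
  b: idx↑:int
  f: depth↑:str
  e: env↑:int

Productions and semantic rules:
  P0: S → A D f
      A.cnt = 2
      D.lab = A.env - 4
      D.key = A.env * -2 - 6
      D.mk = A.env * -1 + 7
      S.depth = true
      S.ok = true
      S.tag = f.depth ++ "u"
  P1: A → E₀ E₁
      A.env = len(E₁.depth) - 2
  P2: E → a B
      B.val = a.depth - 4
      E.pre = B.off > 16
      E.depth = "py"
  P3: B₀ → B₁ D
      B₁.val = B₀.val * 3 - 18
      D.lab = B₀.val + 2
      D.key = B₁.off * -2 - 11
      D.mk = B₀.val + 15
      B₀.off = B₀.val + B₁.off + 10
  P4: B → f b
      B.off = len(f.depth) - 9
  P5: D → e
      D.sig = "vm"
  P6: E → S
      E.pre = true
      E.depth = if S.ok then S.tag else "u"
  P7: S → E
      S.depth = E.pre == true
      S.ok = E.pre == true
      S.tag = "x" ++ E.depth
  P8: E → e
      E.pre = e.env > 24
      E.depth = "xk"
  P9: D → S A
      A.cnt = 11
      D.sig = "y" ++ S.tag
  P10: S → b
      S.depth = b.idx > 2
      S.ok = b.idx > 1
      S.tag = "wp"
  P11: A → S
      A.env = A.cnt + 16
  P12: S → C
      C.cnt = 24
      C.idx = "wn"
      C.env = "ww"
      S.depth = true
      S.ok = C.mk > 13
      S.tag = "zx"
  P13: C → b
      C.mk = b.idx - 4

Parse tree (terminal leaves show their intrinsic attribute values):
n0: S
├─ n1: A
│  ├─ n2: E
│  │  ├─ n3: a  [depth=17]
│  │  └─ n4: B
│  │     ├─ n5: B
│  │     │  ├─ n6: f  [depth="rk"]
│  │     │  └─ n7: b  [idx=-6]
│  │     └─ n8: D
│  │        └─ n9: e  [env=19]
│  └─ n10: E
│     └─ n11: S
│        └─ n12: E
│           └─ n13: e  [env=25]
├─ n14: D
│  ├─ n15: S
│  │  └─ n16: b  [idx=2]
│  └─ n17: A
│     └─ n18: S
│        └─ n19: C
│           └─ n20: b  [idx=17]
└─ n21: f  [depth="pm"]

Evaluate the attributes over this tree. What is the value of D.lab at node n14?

1. n1.cnt = 2  [2]
2. n3.depth = 17  [terminal]
3. n4.val = 13  [a.depth - 4]
4. n5.val = 21  [B₀.val * 3 - 18]
5. n6.depth = "rk"  [terminal]
6. n7.idx = -6  [terminal]
7. n5.off = -7  [len(f.depth) - 9]
8. n8.lab = 15  [B₀.val + 2]
9. n8.key = 3  [B₁.off * -2 - 11]
10. n8.mk = 28  [B₀.val + 15]
11. n9.env = 19  [terminal]
12. n8.sig = "vm"  ["vm"]
13. n4.off = 16  [B₀.val + B₁.off + 10]
14. n2.pre = false  [B.off > 16]
15. n2.depth = "py"  ["py"]
16. n13.env = 25  [terminal]
17. n12.pre = true  [e.env > 24]
18. n12.depth = "xk"  ["xk"]
19. n11.depth = true  [E.pre == true]
20. n11.ok = true  [E.pre == true]
21. n11.tag = "xxk"  ["x" ++ E.depth]
22. n10.pre = true  [true]
23. n10.depth = "xxk"  [if S.ok then S.tag else "u"]
24. n1.env = 1  [len(E₁.depth) - 2]
25. n14.lab = -3  [A.env - 4]
26. n14.key = -8  [A.env * -2 - 6]
27. n14.mk = 6  [A.env * -1 + 7]
28. n16.idx = 2  [terminal]
29. n15.depth = false  [b.idx > 2]
30. n15.ok = true  [b.idx > 1]
31. n15.tag = "wp"  ["wp"]
32. n17.cnt = 11  [11]
33. n19.cnt = 24  [24]
34. n19.idx = "wn"  ["wn"]
35. n19.env = "ww"  ["ww"]
36. n20.idx = 17  [terminal]
37. n19.mk = 13  [b.idx - 4]
38. n18.depth = true  [true]
39. n18.ok = false  [C.mk > 13]
40. n18.tag = "zx"  ["zx"]
41. n17.env = 27  [A.cnt + 16]
42. n14.sig = "ywp"  ["y" ++ S.tag]
43. n21.depth = "pm"  [terminal]
44. n0.depth = true  [true]
45. n0.ok = true  [true]
46. n0.tag = "pmu"  [f.depth ++ "u"]

-3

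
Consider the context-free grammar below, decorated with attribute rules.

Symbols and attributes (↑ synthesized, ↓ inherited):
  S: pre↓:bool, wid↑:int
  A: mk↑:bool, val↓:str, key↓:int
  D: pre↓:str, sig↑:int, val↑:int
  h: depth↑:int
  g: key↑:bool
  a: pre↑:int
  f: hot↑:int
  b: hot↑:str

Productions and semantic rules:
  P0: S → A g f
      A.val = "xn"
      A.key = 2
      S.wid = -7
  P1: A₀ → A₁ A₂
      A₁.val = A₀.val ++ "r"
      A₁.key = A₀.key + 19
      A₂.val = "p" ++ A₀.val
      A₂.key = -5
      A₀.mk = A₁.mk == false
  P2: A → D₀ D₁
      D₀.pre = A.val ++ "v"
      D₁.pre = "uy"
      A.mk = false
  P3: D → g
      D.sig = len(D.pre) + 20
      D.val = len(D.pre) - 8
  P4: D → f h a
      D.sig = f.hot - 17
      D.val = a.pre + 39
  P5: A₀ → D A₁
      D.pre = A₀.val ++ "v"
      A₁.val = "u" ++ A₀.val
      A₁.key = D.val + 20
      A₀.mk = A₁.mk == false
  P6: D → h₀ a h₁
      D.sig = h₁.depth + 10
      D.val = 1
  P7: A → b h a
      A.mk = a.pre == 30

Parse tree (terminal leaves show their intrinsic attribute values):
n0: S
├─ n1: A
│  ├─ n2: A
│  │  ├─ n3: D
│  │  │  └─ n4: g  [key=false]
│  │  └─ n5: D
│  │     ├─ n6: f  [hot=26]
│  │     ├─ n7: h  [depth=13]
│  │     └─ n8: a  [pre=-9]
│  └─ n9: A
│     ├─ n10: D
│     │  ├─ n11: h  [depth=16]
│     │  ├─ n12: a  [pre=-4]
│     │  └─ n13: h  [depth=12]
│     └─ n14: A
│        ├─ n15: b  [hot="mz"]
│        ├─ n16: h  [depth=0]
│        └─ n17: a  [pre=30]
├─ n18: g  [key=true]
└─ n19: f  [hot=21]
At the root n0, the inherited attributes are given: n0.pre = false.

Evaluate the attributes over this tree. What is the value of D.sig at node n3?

24

1. n0.pre = false  [given at root]
2. n1.val = "xn"  ["xn"]
3. n1.key = 2  [2]
4. n2.val = "xnr"  [A₀.val ++ "r"]
5. n2.key = 21  [A₀.key + 19]
6. n3.pre = "xnrv"  [A.val ++ "v"]
7. n4.key = false  [terminal]
8. n3.sig = 24  [len(D.pre) + 20]
9. n3.val = -4  [len(D.pre) - 8]
10. n5.pre = "uy"  ["uy"]
11. n6.hot = 26  [terminal]
12. n7.depth = 13  [terminal]
13. n8.pre = -9  [terminal]
14. n5.sig = 9  [f.hot - 17]
15. n5.val = 30  [a.pre + 39]
16. n2.mk = false  [false]
17. n9.val = "pxn"  ["p" ++ A₀.val]
18. n9.key = -5  [-5]
19. n10.pre = "pxnv"  [A₀.val ++ "v"]
20. n11.depth = 16  [terminal]
21. n12.pre = -4  [terminal]
22. n13.depth = 12  [terminal]
23. n10.sig = 22  [h₁.depth + 10]
24. n10.val = 1  [1]
25. n14.val = "upxn"  ["u" ++ A₀.val]
26. n14.key = 21  [D.val + 20]
27. n15.hot = "mz"  [terminal]
28. n16.depth = 0  [terminal]
29. n17.pre = 30  [terminal]
30. n14.mk = true  [a.pre == 30]
31. n9.mk = false  [A₁.mk == false]
32. n1.mk = true  [A₁.mk == false]
33. n18.key = true  [terminal]
34. n19.hot = 21  [terminal]
35. n0.wid = -7  [-7]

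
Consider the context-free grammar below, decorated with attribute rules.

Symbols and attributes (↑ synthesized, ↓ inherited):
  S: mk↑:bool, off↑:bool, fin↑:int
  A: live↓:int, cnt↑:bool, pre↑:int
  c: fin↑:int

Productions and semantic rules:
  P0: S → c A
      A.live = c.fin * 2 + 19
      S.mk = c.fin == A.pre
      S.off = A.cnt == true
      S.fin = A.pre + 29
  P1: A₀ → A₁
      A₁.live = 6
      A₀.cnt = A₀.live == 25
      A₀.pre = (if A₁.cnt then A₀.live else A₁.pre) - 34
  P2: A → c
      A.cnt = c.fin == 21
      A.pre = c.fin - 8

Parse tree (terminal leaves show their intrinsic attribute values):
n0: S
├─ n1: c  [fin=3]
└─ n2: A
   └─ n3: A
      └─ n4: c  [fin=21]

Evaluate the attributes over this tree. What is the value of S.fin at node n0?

20

1. n1.fin = 3  [terminal]
2. n2.live = 25  [c.fin * 2 + 19]
3. n3.live = 6  [6]
4. n4.fin = 21  [terminal]
5. n3.cnt = true  [c.fin == 21]
6. n3.pre = 13  [c.fin - 8]
7. n2.cnt = true  [A₀.live == 25]
8. n2.pre = -9  [(if A₁.cnt then A₀.live else A₁.pre) - 34]
9. n0.mk = false  [c.fin == A.pre]
10. n0.off = true  [A.cnt == true]
11. n0.fin = 20  [A.pre + 29]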